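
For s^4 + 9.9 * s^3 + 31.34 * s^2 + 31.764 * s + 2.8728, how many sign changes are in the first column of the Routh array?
Routh array:
s^4: [1, 31.34, 2.8728]; s^3: [9.9, 31.764]; s^2: [28.1315, 2.8728]; s^1: [30.753]; s^0: [2.8728]
First column: [1, 9.9, 28.1315, 30.753, 2.8728]. Sign changes = 0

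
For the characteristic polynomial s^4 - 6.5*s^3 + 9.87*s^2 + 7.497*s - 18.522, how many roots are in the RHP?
s^4 - 6.5*s^3 + 9.87*s^2 + 7.497*s - 18.522 = (s - 2.1)(s + 1.2)(s - 2.1)(s - 3.5). Poles: -1.2, 2.1, 2.1, 3.5. RHP poles (Re>0): 3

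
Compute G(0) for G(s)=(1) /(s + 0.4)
DC gain = G(0) = num(0)/den(0) = 1/0.4 = 2.5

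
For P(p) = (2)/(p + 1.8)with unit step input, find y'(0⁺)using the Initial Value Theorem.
IVT: y'(0⁺) = lim_{p→∞} p²·Y(p) = lim_{p→∞} p·P(p).
deg(num) = 0, deg(den) = 1, relative degree = 1, so p·P(p) → (leading num)/(leading den) = 2/1 = 2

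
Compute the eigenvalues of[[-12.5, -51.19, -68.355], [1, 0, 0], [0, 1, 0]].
Eigenvalues solve det(λI - A) = 0.
Characteristic polynomial: λ^3 + 12.5*λ^2 + 51.19*λ + 68.355 = 0.
Factor: (λ + 4.9)(λ + 4.5)(λ + 3.1) = 0.
Roots: -3.1, -4.5, -4.9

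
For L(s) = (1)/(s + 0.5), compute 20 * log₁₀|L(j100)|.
Substitute s = j*100: L(j100) = 4.99988e-05 - 0.00999975j.
|L(j100)| = sqrt(Re² + Im²) = 0.01.
20*log₁₀(0.01) = -40.00 dB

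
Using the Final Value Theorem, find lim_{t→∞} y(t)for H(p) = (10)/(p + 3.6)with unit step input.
FVT: lim_{t→∞} y(t) = lim_{p→0} p*Y(p) where Y(p) = H(p)/p.
= lim_{p→0} H(p) = H(0) = num(0)/den(0) = 10/3.6 = 2.778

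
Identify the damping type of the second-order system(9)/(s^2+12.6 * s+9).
Standard form: ωn²/(s²+2ζωn·s+ωn²) gives ωn=3, ζ=2.1.
Overdamped (ζ = 2.1 > 1)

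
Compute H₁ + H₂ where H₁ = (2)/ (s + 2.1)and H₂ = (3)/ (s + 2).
Parallel: H = H₁ + H₂ = (n₁·d₂ + n₂·d₁)/(d₁·d₂).
n₁·d₂ = 2*s + 4. n₂·d₁ = 3*s + 6.3. Sum = 5*s + 10.3. d₁·d₂ = s^2 + 4.1*s + 4.2.
H(s) = (5*s + 10.3)/(s^2 + 4.1*s + 4.2)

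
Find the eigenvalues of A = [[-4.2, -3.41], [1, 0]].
Eigenvalues solve det(λI - A) = 0.
Characteristic polynomial: λ^2 + 4.2*λ + 3.41 = 0.
Factor: (λ + 3.1)(λ + 1.1) = 0.
Roots: -1.1, -3.1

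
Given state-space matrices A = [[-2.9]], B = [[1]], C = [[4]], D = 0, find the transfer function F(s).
F(s) = C(sI - A)⁻¹B + D.
Characteristic polynomial det(sI - A) = s + 2.9.
Numerator from C·adj(sI-A)·B + D·det(sI-A) = 4.
F(s) = (4)/(s + 2.9)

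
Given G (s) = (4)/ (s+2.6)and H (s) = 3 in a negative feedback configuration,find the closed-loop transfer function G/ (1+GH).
Closed-loop T = G/(1+GH).
Numerator: G_num * H_den = 4.
Denominator: G_den * H_den + G_num * H_num = (s + 2.6) + (12) = s + 14.6.
T(s) = (4)/(s + 14.6)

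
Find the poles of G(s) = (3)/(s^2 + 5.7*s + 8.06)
Set denominator = 0: s^2 + 5.7*s + 8.06 = (s + 2.6)(s + 3.1) = 0 → Poles: -2.6, -3.1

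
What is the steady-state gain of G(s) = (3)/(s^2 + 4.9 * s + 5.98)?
DC gain = G(0) = num(0)/den(0) = 3/5.98 = 0.5017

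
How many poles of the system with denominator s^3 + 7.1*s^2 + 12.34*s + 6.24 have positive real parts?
s^3 + 7.1*s^2 + 12.34*s + 6.24 = (s + 4.8)(s + 1.3)(s + 1). Poles: -1, -1.3, -4.8. RHP poles (Re>0): 0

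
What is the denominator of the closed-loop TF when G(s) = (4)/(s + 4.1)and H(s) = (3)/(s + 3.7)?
Characteristic poly = G_den * H_den + G_num * H_num = (s^2 + 7.8*s + 15.17) + (12) = s^2 + 7.8*s + 27.17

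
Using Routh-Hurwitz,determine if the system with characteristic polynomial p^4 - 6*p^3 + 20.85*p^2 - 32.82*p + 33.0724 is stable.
Routh array:
p^4: [1, 20.85, 33.0724]; p^3: [-6, -32.82]; p^2: [15.38, 33.0724]; p^1: [-19.9179]; p^0: [33.0724]
First column: [1, -6, 15.38, -19.9179, 33.0724]. Sign changes = 4.
No, unstable (4 RHP root(s))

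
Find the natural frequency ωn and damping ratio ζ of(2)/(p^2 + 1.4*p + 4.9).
Underdamped: complex pole -0.7 + 2.1j. ωn = |pole| = 2.214, ζ = -Re(pole)/ωn = 0.3162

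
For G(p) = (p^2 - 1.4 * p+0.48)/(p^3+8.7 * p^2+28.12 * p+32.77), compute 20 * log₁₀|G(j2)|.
Substitute p = j*2: G(j2) = -0.0548753 + 0.0752777j.
|G(j2)| = sqrt(Re² + Im²) = 0.09316.
20*log₁₀(0.09316) = -20.62 dB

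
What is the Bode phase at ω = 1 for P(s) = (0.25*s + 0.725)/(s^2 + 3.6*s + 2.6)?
Substitute s = j*1: P(j1) = 0.132732 - 0.142397j.
∠P(j1) = atan2(Im, Re) = atan2(-0.142397, 0.132732) = -47.01°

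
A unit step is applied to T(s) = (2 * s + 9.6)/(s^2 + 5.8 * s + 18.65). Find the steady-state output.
FVT: lim_{t→∞} y(t) = lim_{s→0} s*Y(s) where Y(s) = T(s)/s.
= lim_{s→0} T(s) = T(0) = num(0)/den(0) = 9.6/18.65 = 0.5147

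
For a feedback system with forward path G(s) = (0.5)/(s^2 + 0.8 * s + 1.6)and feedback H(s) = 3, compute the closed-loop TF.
Closed-loop T = G/(1+GH).
Numerator: G_num * H_den = 0.5.
Denominator: G_den * H_den + G_num * H_num = (s^2 + 0.8*s + 1.6) + (1.5) = s^2 + 0.8*s + 3.1.
T(s) = (0.5)/(s^2 + 0.8*s + 3.1)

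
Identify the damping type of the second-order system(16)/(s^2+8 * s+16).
Standard form: ωn²/(s²+2ζωn·s+ωn²) gives ωn=4, ζ=1.
Critically damped (ζ = 1)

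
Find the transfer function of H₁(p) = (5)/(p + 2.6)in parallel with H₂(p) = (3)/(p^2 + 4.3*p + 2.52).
Parallel: H = H₁ + H₂ = (n₁·d₂ + n₂·d₁)/(d₁·d₂).
n₁·d₂ = 5*p^2 + 21.5*p + 12.6. n₂·d₁ = 3*p + 7.8. Sum = 5*p^2 + 24.5*p + 20.4. d₁·d₂ = p^3 + 6.9*p^2 + 13.7*p + 6.552.
H(p) = (5*p^2 + 24.5*p + 20.4)/(p^3 + 6.9*p^2 + 13.7*p + 6.552)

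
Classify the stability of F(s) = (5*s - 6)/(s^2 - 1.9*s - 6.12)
Denominator: s^2 - 1.9*s - 6.12 = (s - 3.6)(s + 1.7). Poles: -1.7, 3.6. Unstable (1 pole(s) in RHP)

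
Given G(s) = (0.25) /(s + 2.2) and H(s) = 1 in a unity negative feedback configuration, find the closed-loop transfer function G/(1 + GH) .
Closed-loop T = G/(1+GH).
Numerator: G_num * H_den = 0.25.
Denominator: G_den * H_den + G_num * H_num = (s + 2.2) + (0.25) = s + 2.45.
T(s) = (0.25)/(s + 2.45)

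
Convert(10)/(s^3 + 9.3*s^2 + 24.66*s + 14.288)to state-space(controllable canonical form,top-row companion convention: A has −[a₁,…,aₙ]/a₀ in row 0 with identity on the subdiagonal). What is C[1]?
Reachable canonical form: C = numerator coefficients (right-aligned, zero-padded to length n).
num = 10, C = [[0, 0, 10]].
C[1] = 0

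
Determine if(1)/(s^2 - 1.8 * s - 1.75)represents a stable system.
Denominator: s^2 - 1.8*s - 1.75 = (s - 2.5)(s + 0.7). Poles: -0.7, 2.5. All Re(p)<0: No (unstable)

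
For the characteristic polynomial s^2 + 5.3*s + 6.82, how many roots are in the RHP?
s^2 + 5.3*s + 6.82 = (s + 2.2)(s + 3.1). Poles: -2.2, -3.1. RHP poles (Re>0): 0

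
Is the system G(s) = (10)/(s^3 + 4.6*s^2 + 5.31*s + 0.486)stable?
Denominator: s^3 + 4.6*s^2 + 5.31*s + 0.486 = (s + 0.1)(s + 1.8)(s + 2.7). Poles: -0.1, -1.8, -2.7. All Re(p)<0: Yes (stable)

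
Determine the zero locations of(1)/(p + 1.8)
Numerator is a nonzero constant (1) → Zeros: none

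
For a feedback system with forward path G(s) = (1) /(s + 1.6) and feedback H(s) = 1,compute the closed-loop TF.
Closed-loop T = G/(1+GH).
Numerator: G_num * H_den = 1.
Denominator: G_den * H_den + G_num * H_num = (s + 1.6) + (1) = s + 2.6.
T(s) = (1)/(s + 2.6)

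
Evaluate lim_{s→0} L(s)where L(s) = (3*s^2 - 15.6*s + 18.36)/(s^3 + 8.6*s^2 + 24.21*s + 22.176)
DC gain = L(0) = num(0)/den(0) = 18.36/22.176 = 0.8279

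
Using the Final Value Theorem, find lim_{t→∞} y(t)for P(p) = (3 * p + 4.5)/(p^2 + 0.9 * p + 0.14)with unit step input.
FVT: lim_{t→∞} y(t) = lim_{p→0} p*Y(p) where Y(p) = P(p)/p.
= lim_{p→0} P(p) = P(0) = num(0)/den(0) = 4.5/0.14 = 32.14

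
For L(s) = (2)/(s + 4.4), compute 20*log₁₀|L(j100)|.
Substitute s = j*100: L(j100) = 0.0008783 - 0.0199614j.
|L(j100)| = sqrt(Re² + Im²) = 0.01998.
20*log₁₀(0.01998) = -33.99 dB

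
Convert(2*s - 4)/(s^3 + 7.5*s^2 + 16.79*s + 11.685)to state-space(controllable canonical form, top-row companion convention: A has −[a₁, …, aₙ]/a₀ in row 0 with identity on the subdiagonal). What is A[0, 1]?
Reachable canonical form for den = s^3 + 7.5*s^2 + 16.79*s + 11.685: top row of A = -[a₁,a₂,...,aₙ]/a₀, ones on the subdiagonal, zeros elsewhere.
A = [[-7.5, -16.79, -11.685], [1, 0, 0], [0, 1, 0]].
A[0,1] = -16.79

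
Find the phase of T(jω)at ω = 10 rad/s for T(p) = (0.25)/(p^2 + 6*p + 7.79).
Substitute p = j*10: T(j10) = -0.00190474 - 0.00123939j.
∠T(j10) = atan2(Im, Re) = atan2(-0.00123939, -0.00190474) = -146.95°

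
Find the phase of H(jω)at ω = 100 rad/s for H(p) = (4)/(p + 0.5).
Substitute p = j*100: H(j100) = 0.000199995 - 0.039999j.
∠H(j100) = atan2(Im, Re) = atan2(-0.039999, 0.000199995) = -89.71°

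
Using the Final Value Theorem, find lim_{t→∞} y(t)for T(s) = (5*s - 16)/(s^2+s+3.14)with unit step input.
FVT: lim_{t→∞} y(t) = lim_{s→0} s*Y(s) where Y(s) = T(s)/s.
= lim_{s→0} T(s) = T(0) = num(0)/den(0) = -16/3.14 = -5.096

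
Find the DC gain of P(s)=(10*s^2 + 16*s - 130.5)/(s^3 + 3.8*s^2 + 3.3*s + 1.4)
DC gain = P(0) = num(0)/den(0) = -130.5/1.4 = -93.21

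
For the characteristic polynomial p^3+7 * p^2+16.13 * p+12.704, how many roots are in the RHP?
p^3 + 7*p^2 + 16.13*p + 12.704 = (p + 3.2)(p^2 + 3.8*p + 3.97). Poles: -1.9 + 0.6j, -1.9 - 0.6j, -3.2. RHP poles (Re>0): 0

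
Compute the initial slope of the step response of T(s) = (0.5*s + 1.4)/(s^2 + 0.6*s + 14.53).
IVT: y'(0⁺) = lim_{s→∞} s²·Y(s) = lim_{s→∞} s·T(s).
deg(num) = 1, deg(den) = 2, relative degree = 1, so s·T(s) → (leading num)/(leading den) = 0.5/1 = 0.5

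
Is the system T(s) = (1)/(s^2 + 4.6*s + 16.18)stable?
Denominator: s^2 + 4.6*s + 16.18. Poles: -2.3 + 3.3j, -2.3 - 3.3j. All Re(p)<0: Yes (stable)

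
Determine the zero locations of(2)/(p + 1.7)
Numerator is a nonzero constant (2) → Zeros: none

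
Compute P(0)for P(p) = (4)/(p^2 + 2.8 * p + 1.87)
DC gain = P(0) = num(0)/den(0) = 4/1.87 = 2.139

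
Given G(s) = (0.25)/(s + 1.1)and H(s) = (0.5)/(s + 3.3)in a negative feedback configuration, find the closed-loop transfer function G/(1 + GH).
Closed-loop T = G/(1+GH).
Numerator: G_num * H_den = 0.25*s + 0.825.
Denominator: G_den * H_den + G_num * H_num = (s^2 + 4.4*s + 3.63) + (0.125) = s^2 + 4.4*s + 3.755.
T(s) = (0.25*s + 0.825)/(s^2 + 4.4*s + 3.755)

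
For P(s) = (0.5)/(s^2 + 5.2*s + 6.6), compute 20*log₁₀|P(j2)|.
Substitute s = j*2: P(j2) = 0.0113122 - 0.0452489j.
|P(j2)| = sqrt(Re² + Im²) = 0.04664.
20*log₁₀(0.04664) = -26.62 dB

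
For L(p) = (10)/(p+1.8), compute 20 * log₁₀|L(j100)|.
Substitute p = j*100: L(j100) = 0.00179942 - 0.0999676j.
|L(j100)| = sqrt(Re² + Im²) = 0.09998.
20*log₁₀(0.09998) = -20.00 dB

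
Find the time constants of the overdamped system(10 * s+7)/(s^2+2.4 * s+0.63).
Overdamped: real poles at -0.3, -2.1. τ = -1/pole → τ₁ = 3.333, τ₂ = 0.4762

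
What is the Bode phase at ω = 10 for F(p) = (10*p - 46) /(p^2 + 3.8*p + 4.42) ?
Substitute p = j*10: F(j10) = 0.774767 - 0.738218j.
∠F(j10) = atan2(Im, Re) = atan2(-0.738218, 0.774767) = -43.62°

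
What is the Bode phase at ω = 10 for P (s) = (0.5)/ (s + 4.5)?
Substitute s = j*10: P(j10) = 0.018711 - 0.04158j.
∠P(j10) = atan2(Im, Re) = atan2(-0.04158, 0.018711) = -65.77°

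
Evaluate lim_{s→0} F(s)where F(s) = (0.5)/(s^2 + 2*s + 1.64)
DC gain = F(0) = num(0)/den(0) = 0.5/1.64 = 0.3049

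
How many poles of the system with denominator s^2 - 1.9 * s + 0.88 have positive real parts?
s^2 - 1.9*s + 0.88 = (s - 1.1)(s - 0.8). Poles: 0.8, 1.1. RHP poles (Re>0): 2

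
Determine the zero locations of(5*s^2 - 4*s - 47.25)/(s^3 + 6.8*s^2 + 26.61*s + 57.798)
Set numerator = 0: 5*s^2 - 4*s - 47.25 = 5*(s - 3.5)(s + 2.7) = 0 → Zeros: -2.7, 3.5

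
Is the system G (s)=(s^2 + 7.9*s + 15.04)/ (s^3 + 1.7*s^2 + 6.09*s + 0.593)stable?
Denominator: s^3 + 1.7*s^2 + 6.09*s + 0.593 = (s + 0.1)(s^2 + 1.6*s + 5.93). Poles: -0.1, -0.8 + 2.3j, -0.8 - 2.3j. All Re(p)<0: Yes (stable)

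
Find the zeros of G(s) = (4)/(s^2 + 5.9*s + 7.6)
Numerator is a nonzero constant (4) → Zeros: none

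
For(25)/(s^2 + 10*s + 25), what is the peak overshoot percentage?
Standard form: ωn²/(s²+2ζωn·s+ωn²) → ωn = 5, ζ = 1.
ζ ≥ 1, so the response is non-oscillatory: peak overshoot = 0%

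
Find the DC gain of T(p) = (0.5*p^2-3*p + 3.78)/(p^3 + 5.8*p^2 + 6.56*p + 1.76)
DC gain = T(0) = num(0)/den(0) = 3.78/1.76 = 2.148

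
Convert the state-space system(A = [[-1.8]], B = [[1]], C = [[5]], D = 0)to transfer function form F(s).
F(s) = C(sI - A)⁻¹B + D.
Characteristic polynomial det(sI - A) = s + 1.8.
Numerator from C·adj(sI-A)·B + D·det(sI-A) = 5.
F(s) = (5)/(s + 1.8)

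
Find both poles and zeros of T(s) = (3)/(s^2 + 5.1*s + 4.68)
Set denominator = 0: s^2 + 5.1*s + 4.68 = (s + 1.2)(s + 3.9) = 0 → Poles: -1.2, -3.9
Numerator is a nonzero constant (3) → Zeros: none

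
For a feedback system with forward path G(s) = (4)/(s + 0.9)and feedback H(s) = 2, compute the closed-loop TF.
Closed-loop T = G/(1+GH).
Numerator: G_num * H_den = 4.
Denominator: G_den * H_den + G_num * H_num = (s + 0.9) + (8) = s + 8.9.
T(s) = (4)/(s + 8.9)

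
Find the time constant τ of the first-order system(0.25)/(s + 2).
First-order system: τ = -1/pole. Pole = -2. τ = -1/(-2) = 0.5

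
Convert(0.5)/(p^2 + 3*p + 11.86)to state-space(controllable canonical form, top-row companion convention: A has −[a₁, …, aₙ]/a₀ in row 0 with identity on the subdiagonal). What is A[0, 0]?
Reachable canonical form for den = p^2 + 3*p + 11.86: top row of A = -[a₁,a₂,...,aₙ]/a₀, ones on the subdiagonal, zeros elsewhere.
A = [[-3, -11.86], [1, 0]].
A[0,0] = -3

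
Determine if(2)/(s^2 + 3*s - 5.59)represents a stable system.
Denominator: s^2 + 3*s - 5.59 = (s - 1.3)(s + 4.3). Poles: -4.3, 1.3. All Re(p)<0: No (unstable)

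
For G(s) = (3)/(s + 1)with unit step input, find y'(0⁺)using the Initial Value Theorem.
IVT: y'(0⁺) = lim_{s→∞} s²·Y(s) = lim_{s→∞} s·G(s).
deg(num) = 0, deg(den) = 1, relative degree = 1, so s·G(s) → (leading num)/(leading den) = 3/1 = 3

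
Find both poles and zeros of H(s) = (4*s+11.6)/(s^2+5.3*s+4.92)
Set denominator = 0: s^2 + 5.3*s + 4.92 = (s + 4.1)(s + 1.2) = 0 → Poles: -1.2, -4.1
Set numerator = 0: 4*s + 11.6 = 0 → Zeros: -2.9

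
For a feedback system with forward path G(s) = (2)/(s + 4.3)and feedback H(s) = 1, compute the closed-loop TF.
Closed-loop T = G/(1+GH).
Numerator: G_num * H_den = 2.
Denominator: G_den * H_den + G_num * H_num = (s + 4.3) + (2) = s + 6.3.
T(s) = (2)/(s + 6.3)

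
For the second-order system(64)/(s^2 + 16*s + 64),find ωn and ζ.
Standard form: ωn²/(s²+2ζωn·s+ωn²).
const=64=ωn² → ωn=8, s coeff=16=2ζωn → ζ=1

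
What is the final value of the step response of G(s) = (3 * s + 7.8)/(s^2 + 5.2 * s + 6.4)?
FVT: lim_{t→∞} y(t) = lim_{s→0} s*Y(s) where Y(s) = G(s)/s.
= lim_{s→0} G(s) = G(0) = num(0)/den(0) = 7.8/6.4 = 1.219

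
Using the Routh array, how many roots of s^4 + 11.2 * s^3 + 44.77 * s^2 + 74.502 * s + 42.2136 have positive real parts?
Routh array:
s^4: [1, 44.77, 42.2136]; s^3: [11.2, 74.502]; s^2: [38.118, 42.2136]; s^1: [62.0986]; s^0: [42.2136]
First column: [1, 11.2, 38.118, 62.0986, 42.2136]. Sign changes = RHP roots = 0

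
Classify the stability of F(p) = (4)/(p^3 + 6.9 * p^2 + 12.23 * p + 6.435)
Denominator: p^3 + 6.9*p^2 + 12.23*p + 6.435 = (p + 1.3)(p + 1.1)(p + 4.5). Poles: -1.1, -1.3, -4.5. Stable (all poles in LHP)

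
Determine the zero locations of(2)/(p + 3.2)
Numerator is a nonzero constant (2) → Zeros: none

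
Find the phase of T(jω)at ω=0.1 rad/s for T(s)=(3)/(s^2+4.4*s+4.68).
Substitute s = j*0.1: T(j0.1) = 0.636746 - 0.0599932j.
∠T(j0.1) = atan2(Im, Re) = atan2(-0.0599932, 0.636746) = -5.38°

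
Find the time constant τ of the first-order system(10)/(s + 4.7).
First-order system: τ = -1/pole. Pole = -4.7. τ = -1/(-4.7) = 0.2128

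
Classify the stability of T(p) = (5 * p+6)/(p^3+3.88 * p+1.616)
Denominator: p^3 + 3.88*p + 1.616 = (p + 0.4)(p^2 - 0.4*p + 4.04). Poles: -0.4, 0.2 + 2j, 0.2 - 2j. Unstable (2 pole(s) in RHP)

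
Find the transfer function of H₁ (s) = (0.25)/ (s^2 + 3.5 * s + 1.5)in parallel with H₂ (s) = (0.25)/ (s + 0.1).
Parallel: H = H₁ + H₂ = (n₁·d₂ + n₂·d₁)/(d₁·d₂).
n₁·d₂ = 0.25*s + 0.025. n₂·d₁ = 0.25*s^2 + 0.875*s + 0.375. Sum = 0.25*s^2 + 1.125*s + 0.4. d₁·d₂ = s^3 + 3.6*s^2 + 1.85*s + 0.15.
H(s) = (0.25*s^2 + 1.125*s + 0.4)/(s^3 + 3.6*s^2 + 1.85*s + 0.15)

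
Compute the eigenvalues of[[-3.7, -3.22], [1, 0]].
Eigenvalues solve det(λI - A) = 0.
Characteristic polynomial: λ^2 + 3.7*λ + 3.22 = 0.
Factor: (λ + 1.4)(λ + 2.3) = 0.
Roots: -1.4, -2.3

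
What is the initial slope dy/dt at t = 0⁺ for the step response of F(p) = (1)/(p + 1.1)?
IVT: y'(0⁺) = lim_{p→∞} p²·Y(p) = lim_{p→∞} p·F(p).
deg(num) = 0, deg(den) = 1, relative degree = 1, so p·F(p) → (leading num)/(leading den) = 1/1 = 1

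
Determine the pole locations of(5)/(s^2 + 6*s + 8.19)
Set denominator = 0: s^2 + 6*s + 8.19 = (s + 2.1)(s + 3.9) = 0 → Poles: -2.1, -3.9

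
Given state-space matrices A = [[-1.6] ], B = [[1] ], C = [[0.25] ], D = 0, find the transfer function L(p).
L(p) = C(pI - A)⁻¹B + D.
Characteristic polynomial det(pI - A) = p + 1.6.
Numerator from C·adj(pI-A)·B + D·det(pI-A) = 0.25.
L(p) = (0.25)/(p + 1.6)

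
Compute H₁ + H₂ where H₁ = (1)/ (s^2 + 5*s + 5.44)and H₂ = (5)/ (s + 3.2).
Parallel: H = H₁ + H₂ = (n₁·d₂ + n₂·d₁)/(d₁·d₂).
n₁·d₂ = s + 3.2. n₂·d₁ = 5*s^2 + 25*s + 27.2. Sum = 5*s^2 + 26*s + 30.4. d₁·d₂ = s^3 + 8.2*s^2 + 21.44*s + 17.408.
H(s) = (5*s^2 + 26*s + 30.4)/(s^3 + 8.2*s^2 + 21.44*s + 17.408)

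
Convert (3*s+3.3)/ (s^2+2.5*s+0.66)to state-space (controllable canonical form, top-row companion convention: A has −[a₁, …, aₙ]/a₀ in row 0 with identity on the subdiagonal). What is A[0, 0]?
Reachable canonical form for den = s^2 + 2.5*s + 0.66: top row of A = -[a₁,a₂,...,aₙ]/a₀, ones on the subdiagonal, zeros elsewhere.
A = [[-2.5, -0.66], [1, 0]].
A[0,0] = -2.5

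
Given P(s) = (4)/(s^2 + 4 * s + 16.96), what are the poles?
Set denominator = 0: s^2 + 4*s + 16.96 = 0 → Poles: -2 + 3.6j, -2 - 3.6j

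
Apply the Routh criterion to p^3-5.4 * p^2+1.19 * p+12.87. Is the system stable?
Routh array:
p^3: [1, 1.19]; p^2: [-5.4, 12.87]; p^1: [3.57333]; p^0: [12.87]
First column: [1, -5.4, 3.57333, 12.87]. Sign changes = 2.
No, unstable (2 RHP root(s))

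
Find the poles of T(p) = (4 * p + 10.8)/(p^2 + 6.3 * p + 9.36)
Set denominator = 0: p^2 + 6.3*p + 9.36 = (p + 3.9)(p + 2.4) = 0 → Poles: -2.4, -3.9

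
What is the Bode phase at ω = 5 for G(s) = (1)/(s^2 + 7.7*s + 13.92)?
Substitute s = j*5: G(j5) = -0.00690336 - 0.0239873j.
∠G(j5) = atan2(Im, Re) = atan2(-0.0239873, -0.00690336) = -106.06°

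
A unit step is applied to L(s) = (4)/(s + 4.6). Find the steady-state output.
FVT: lim_{t→∞} y(t) = lim_{s→0} s*Y(s) where Y(s) = L(s)/s.
= lim_{s→0} L(s) = L(0) = num(0)/den(0) = 4/4.6 = 0.8696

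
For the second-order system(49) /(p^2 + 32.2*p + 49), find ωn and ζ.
Standard form: ωn²/(p²+2ζωn·p+ωn²).
const=49=ωn² → ωn=7, p coeff=32.2=2ζωn → ζ=2.3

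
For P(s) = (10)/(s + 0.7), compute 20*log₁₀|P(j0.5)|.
Substitute s = j*0.5: P(j0.5) = 9.45946 - 6.75676j.
|P(j0.5)| = sqrt(Re² + Im²) = 11.62.
20*log₁₀(11.62) = 21.31 dB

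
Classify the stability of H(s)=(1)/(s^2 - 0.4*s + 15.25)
Denominator: s^2 - 0.4*s + 15.25. Poles: 0.2 + 3.9j, 0.2 - 3.9j. Unstable (2 pole(s) in RHP)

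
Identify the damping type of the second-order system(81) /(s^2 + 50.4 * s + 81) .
Standard form: ωn²/(s²+2ζωn·s+ωn²) gives ωn=9, ζ=2.8.
Overdamped (ζ = 2.8 > 1)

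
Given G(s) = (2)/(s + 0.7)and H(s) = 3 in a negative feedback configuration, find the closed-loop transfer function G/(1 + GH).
Closed-loop T = G/(1+GH).
Numerator: G_num * H_den = 2.
Denominator: G_den * H_den + G_num * H_num = (s + 0.7) + (6) = s + 6.7.
T(s) = (2)/(s + 6.7)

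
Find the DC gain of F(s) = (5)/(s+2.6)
DC gain = F(0) = num(0)/den(0) = 5/2.6 = 1.923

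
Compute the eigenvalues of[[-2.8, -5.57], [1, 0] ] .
Eigenvalues solve det(λI - A) = 0.
Characteristic polynomial: λ^2 + 2.8*λ + 5.57 = 0.
Roots: -1.4 + 1.9j, -1.4 - 1.9j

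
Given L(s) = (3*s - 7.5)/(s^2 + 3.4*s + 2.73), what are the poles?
Set denominator = 0: s^2 + 3.4*s + 2.73 = (s + 2.1)(s + 1.3) = 0 → Poles: -1.3, -2.1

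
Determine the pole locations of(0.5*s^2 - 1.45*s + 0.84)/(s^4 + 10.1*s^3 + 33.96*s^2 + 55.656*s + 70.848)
Set denominator = 0: s^4 + 10.1*s^3 + 33.96*s^2 + 55.656*s + 70.848 = (s + 4.8)(s + 4.1)(s^2 + 1.2*s + 3.6) = 0 → Poles: -0.6 + 1.8j, -0.6 - 1.8j, -4.1, -4.8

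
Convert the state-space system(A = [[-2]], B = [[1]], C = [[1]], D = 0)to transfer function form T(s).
T(s) = C(sI - A)⁻¹B + D.
Characteristic polynomial det(sI - A) = s + 2.
Numerator from C·adj(sI-A)·B + D·det(sI-A) = 1.
T(s) = (1)/(s + 2)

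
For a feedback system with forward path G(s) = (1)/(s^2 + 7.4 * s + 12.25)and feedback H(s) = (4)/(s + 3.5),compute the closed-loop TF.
Closed-loop T = G/(1+GH).
Numerator: G_num * H_den = s + 3.5.
Denominator: G_den * H_den + G_num * H_num = (s^3 + 10.9*s^2 + 38.15*s + 42.875) + (4) = s^3 + 10.9*s^2 + 38.15*s + 46.875.
T(s) = (s + 3.5)/(s^3 + 10.9*s^2 + 38.15*s + 46.875)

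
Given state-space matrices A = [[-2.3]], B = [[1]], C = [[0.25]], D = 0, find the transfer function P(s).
P(s) = C(sI - A)⁻¹B + D.
Characteristic polynomial det(sI - A) = s + 2.3.
Numerator from C·adj(sI-A)·B + D·det(sI-A) = 0.25.
P(s) = (0.25)/(s + 2.3)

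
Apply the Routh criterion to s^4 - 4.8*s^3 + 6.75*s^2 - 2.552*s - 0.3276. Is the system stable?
Routh array:
s^4: [1, 6.75, -0.3276]; s^3: [-4.8, -2.552]; s^2: [6.21833, -0.3276]; s^1: [-2.80488]; s^0: [-0.3276]
First column: [1, -4.8, 6.21833, -2.80488, -0.3276]. Sign changes = 3.
No, unstable (3 RHP root(s))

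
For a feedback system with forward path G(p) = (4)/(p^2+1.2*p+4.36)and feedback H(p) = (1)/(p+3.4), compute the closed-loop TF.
Closed-loop T = G/(1+GH).
Numerator: G_num * H_den = 4*p + 13.6.
Denominator: G_den * H_den + G_num * H_num = (p^3 + 4.6*p^2 + 8.44*p + 14.824) + (4) = p^3 + 4.6*p^2 + 8.44*p + 18.824.
T(p) = (4*p + 13.6)/(p^3 + 4.6*p^2 + 8.44*p + 18.824)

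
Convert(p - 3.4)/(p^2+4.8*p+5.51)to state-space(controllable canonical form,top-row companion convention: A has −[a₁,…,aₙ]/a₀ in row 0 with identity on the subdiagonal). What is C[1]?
Reachable canonical form: C = numerator coefficients (right-aligned, zero-padded to length n).
num = p - 3.4, C = [[1, -3.4]].
C[1] = -3.4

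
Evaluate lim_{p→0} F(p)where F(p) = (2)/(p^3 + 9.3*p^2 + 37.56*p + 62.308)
DC gain = F(0) = num(0)/den(0) = 2/62.308 = 0.0321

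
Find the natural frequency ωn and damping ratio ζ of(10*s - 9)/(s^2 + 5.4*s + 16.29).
Underdamped: complex pole -2.7 + 3j. ωn = |pole| = 4.036, ζ = -Re(pole)/ωn = 0.669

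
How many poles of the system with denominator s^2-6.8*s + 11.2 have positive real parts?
s^2 - 6.8*s + 11.2 = (s - 4)(s - 2.8). Poles: 2.8, 4. RHP poles (Re>0): 2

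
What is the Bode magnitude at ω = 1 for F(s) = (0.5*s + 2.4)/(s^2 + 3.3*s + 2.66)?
Substitute s = j*1: F(j1) = 0.41288 - 0.519581j.
|F(j1)| = sqrt(Re² + Im²) = 0.6637.
20*log₁₀(0.6637) = -3.56 dB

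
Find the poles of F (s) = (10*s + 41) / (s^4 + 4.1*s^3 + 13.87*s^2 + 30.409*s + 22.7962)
Set denominator = 0: s^4 + 4.1*s^3 + 13.87*s^2 + 30.409*s + 22.7962 = (s + 1.4)(s + 1.9)(s^2 + 0.8*s + 8.57) = 0 → Poles: -0.4 + 2.9j, -0.4 - 2.9j, -1.4, -1.9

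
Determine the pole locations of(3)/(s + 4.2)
Set denominator = 0: s + 4.2 = 0 → Poles: -4.2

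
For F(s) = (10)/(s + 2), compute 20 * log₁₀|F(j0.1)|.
Substitute s = j*0.1: F(j0.1) = 4.98753 - 0.249377j.
|F(j0.1)| = sqrt(Re² + Im²) = 4.994.
20*log₁₀(4.994) = 13.97 dB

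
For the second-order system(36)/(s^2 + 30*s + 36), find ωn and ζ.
Standard form: ωn²/(s²+2ζωn·s+ωn²).
const=36=ωn² → ωn=6, s coeff=30=2ζωn → ζ=2.5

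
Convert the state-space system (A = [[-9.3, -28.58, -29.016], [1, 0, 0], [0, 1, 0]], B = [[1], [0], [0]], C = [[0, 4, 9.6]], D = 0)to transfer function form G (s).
G(s) = C(sI - A)⁻¹B + D.
Characteristic polynomial det(sI - A) = s^3 + 9.3*s^2 + 28.58*s + 29.016.
Numerator from C·adj(sI-A)·B + D·det(sI-A) = 4*s + 9.6.
G(s) = (4*s + 9.6)/(s^3 + 9.3*s^2 + 28.58*s + 29.016)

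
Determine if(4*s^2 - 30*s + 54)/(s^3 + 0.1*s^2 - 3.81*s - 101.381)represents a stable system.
Denominator: s^3 + 0.1*s^2 - 3.81*s - 101.381 = (s - 4.9)(s^2 + 5*s + 20.69). Poles: -2.5 + 3.8j, -2.5 - 3.8j, 4.9. All Re(p)<0: No (unstable)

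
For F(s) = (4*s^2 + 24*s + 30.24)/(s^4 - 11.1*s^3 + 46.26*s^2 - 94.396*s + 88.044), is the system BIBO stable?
Denominator: s^4 - 11.1*s^3 + 46.26*s^2 - 94.396*s + 88.044 = (s - 3.3)(s - 4.6)(s^2 - 3.2*s + 5.8). Poles: 1.6 + 1.8j, 1.6 - 1.8j, 3.3, 4.6. All Re(p)<0: No (unstable)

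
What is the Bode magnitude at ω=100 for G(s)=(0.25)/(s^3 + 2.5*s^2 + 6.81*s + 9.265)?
Substitute s = j*100: G(j100) = -6.25229e-09 + 2.50014e-07j.
|G(j100)| = sqrt(Re² + Im²) = 2.501e-07.
20*log₁₀(2.501e-07) = -132.04 dB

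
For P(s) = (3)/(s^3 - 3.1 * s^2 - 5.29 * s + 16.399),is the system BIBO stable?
Denominator: s^3 - 3.1*s^2 - 5.29*s + 16.399 = (s - 2.3)(s - 3.1)(s + 2.3). Poles: -2.3, 2.3, 3.1. All Re(p)<0: No (unstable)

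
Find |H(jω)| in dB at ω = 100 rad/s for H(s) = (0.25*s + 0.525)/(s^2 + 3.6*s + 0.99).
Substitute s = j*100: H(j100) = 3.74641e-05 - 0.0024989j.
|H(j100)| = sqrt(Re² + Im²) = 0.002499.
20*log₁₀(0.002499) = -52.04 dB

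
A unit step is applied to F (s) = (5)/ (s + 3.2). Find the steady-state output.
FVT: lim_{t→∞} y(t) = lim_{s→0} s*Y(s) where Y(s) = F(s)/s.
= lim_{s→0} F(s) = F(0) = num(0)/den(0) = 5/3.2 = 1.562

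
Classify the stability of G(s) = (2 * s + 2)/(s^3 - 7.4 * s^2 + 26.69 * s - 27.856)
Denominator: s^3 - 7.4*s^2 + 26.69*s - 27.856 = (s - 1.6)(s^2 - 5.8*s + 17.41). Poles: 1.6, 2.9 + 3j, 2.9 - 3j. Unstable (3 pole(s) in RHP)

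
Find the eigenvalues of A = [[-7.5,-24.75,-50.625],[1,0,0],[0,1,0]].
Eigenvalues solve det(λI - A) = 0.
Characteristic polynomial: λ^3 + 7.5*λ^2 + 24.75*λ + 50.625 = 0.
Factor: (λ + 4.5)(λ^2 + 3*λ + 11.25) = 0.
Roots: -1.5 + 3j, -1.5 - 3j, -4.5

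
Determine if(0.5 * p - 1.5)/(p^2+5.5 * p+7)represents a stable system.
Denominator: p^2 + 5.5*p + 7 = (p + 3.5)(p + 2). Poles: -2, -3.5. All Re(p)<0: Yes (stable)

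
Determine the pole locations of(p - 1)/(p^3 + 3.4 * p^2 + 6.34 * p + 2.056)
Set denominator = 0: p^3 + 3.4*p^2 + 6.34*p + 2.056 = (p + 0.4)(p^2 + 3*p + 5.14) = 0 → Poles: -0.4, -1.5 + 1.7j, -1.5 - 1.7j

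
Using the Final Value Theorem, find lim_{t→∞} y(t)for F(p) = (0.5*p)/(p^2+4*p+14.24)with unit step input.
FVT: lim_{t→∞} y(t) = lim_{p→0} p*Y(p) where Y(p) = F(p)/p.
= lim_{p→0} F(p) = F(0) = num(0)/den(0) = 0/14.24 = 0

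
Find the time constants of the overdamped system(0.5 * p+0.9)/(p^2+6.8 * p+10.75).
Overdamped: real poles at -4.3, -2.5. τ = -1/pole → τ₁ = 0.2326, τ₂ = 0.4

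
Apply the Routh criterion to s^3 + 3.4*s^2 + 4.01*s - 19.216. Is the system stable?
Routh array:
s^3: [1, 4.01]; s^2: [3.4, -19.216]; s^1: [9.66176]; s^0: [-19.216]
First column: [1, 3.4, 9.66176, -19.216]. Sign changes = 1.
No, unstable (1 RHP root(s))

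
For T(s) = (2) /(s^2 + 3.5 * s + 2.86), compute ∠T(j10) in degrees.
Substitute s = j*10: T(j10) = -0.0182231 - 0.00656588j.
∠T(j10) = atan2(Im, Re) = atan2(-0.00656588, -0.0182231) = -160.19°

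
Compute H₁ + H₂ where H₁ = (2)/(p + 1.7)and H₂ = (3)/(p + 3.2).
Parallel: H = H₁ + H₂ = (n₁·d₂ + n₂·d₁)/(d₁·d₂).
n₁·d₂ = 2*p + 6.4. n₂·d₁ = 3*p + 5.1. Sum = 5*p + 11.5. d₁·d₂ = p^2 + 4.9*p + 5.44.
H(p) = (5*p + 11.5)/(p^2 + 4.9*p + 5.44)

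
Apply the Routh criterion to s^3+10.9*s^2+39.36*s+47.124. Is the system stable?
Routh array:
s^3: [1, 39.36]; s^2: [10.9, 47.124]; s^1: [35.0367]; s^0: [47.124]
First column: [1, 10.9, 35.0367, 47.124]. Sign changes = 0.
Yes, stable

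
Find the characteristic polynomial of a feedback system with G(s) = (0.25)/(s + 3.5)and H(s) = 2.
Characteristic poly = G_den * H_den + G_num * H_num = (s + 3.5) + (0.5) = s + 4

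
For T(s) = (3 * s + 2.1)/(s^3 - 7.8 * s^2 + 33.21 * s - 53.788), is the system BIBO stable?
Denominator: s^3 - 7.8*s^2 + 33.21*s - 53.788 = (s - 2.8)(s^2 - 5*s + 19.21). Poles: 2.5 + 3.6j, 2.5 - 3.6j, 2.8. All Re(p)<0: No (unstable)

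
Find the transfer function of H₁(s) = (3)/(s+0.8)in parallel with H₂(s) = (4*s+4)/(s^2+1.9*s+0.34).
Parallel: H = H₁ + H₂ = (n₁·d₂ + n₂·d₁)/(d₁·d₂).
n₁·d₂ = 3*s^2 + 5.7*s + 1.02. n₂·d₁ = 4*s^2 + 7.2*s + 3.2. Sum = 7*s^2 + 12.9*s + 4.22. d₁·d₂ = s^3 + 2.7*s^2 + 1.86*s + 0.272.
H(s) = (7*s^2 + 12.9*s + 4.22)/(s^3 + 2.7*s^2 + 1.86*s + 0.272)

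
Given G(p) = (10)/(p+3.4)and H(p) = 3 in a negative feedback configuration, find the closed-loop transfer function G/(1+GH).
Closed-loop T = G/(1+GH).
Numerator: G_num * H_den = 10.
Denominator: G_den * H_den + G_num * H_num = (p + 3.4) + (30) = p + 33.4.
T(p) = (10)/(p + 33.4)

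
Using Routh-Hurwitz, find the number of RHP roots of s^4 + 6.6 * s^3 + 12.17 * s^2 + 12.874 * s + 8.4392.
Routh array:
s^4: [1, 12.17, 8.4392]; s^3: [6.6, 12.874]; s^2: [10.2194, 8.4392]; s^1: [7.4237]; s^0: [8.4392]
First column: [1, 6.6, 10.2194, 7.4237, 8.4392]. Sign changes = RHP roots = 0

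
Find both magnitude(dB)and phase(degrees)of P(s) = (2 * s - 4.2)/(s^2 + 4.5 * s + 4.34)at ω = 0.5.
Substitute s = j*0.5: P(j0.5) = -0.685066 + 0.621369j.
|P| = 20*log₁₀(sqrt(Re²+Im²)) = -0.68 dB.
∠P = atan2(Im, Re) = 137.79°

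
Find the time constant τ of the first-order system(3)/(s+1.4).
First-order system: τ = -1/pole. Pole = -1.4. τ = -1/(-1.4) = 0.7143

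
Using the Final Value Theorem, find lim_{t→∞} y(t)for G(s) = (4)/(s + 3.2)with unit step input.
FVT: lim_{t→∞} y(t) = lim_{s→0} s*Y(s) where Y(s) = G(s)/s.
= lim_{s→0} G(s) = G(0) = num(0)/den(0) = 4/3.2 = 1.25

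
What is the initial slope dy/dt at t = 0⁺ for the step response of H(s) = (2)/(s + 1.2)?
IVT: y'(0⁺) = lim_{s→∞} s²·Y(s) = lim_{s→∞} s·H(s).
deg(num) = 0, deg(den) = 1, relative degree = 1, so s·H(s) → (leading num)/(leading den) = 2/1 = 2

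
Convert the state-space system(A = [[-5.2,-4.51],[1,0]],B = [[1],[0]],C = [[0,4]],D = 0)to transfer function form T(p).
T(p) = C(pI - A)⁻¹B + D.
Characteristic polynomial det(pI - A) = p^2 + 5.2*p + 4.51.
Numerator from C·adj(pI-A)·B + D·det(pI-A) = 4.
T(p) = (4)/(p^2 + 5.2*p + 4.51)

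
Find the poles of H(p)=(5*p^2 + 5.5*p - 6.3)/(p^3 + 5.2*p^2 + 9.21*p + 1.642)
Set denominator = 0: p^3 + 5.2*p^2 + 9.21*p + 1.642 = (p + 0.2)(p^2 + 5*p + 8.21) = 0 → Poles: -0.2, -2.5 + 1.4j, -2.5 - 1.4j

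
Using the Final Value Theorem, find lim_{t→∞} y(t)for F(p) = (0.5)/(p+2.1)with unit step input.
FVT: lim_{t→∞} y(t) = lim_{p→0} p*Y(p) where Y(p) = F(p)/p.
= lim_{p→0} F(p) = F(0) = num(0)/den(0) = 0.5/2.1 = 0.2381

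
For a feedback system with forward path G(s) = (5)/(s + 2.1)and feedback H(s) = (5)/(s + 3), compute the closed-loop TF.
Closed-loop T = G/(1+GH).
Numerator: G_num * H_den = 5*s + 15.
Denominator: G_den * H_den + G_num * H_num = (s^2 + 5.1*s + 6.3) + (25) = s^2 + 5.1*s + 31.3.
T(s) = (5*s + 15)/(s^2 + 5.1*s + 31.3)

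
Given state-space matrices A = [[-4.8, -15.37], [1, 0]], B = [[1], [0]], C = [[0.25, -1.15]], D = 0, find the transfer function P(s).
P(s) = C(sI - A)⁻¹B + D.
Characteristic polynomial det(sI - A) = s^2 + 4.8*s + 15.37.
Numerator from C·adj(sI-A)·B + D·det(sI-A) = 0.25*s - 1.15.
P(s) = (0.25*s - 1.15)/(s^2 + 4.8*s + 15.37)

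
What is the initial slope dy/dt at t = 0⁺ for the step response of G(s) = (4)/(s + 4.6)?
IVT: y'(0⁺) = lim_{s→∞} s²·Y(s) = lim_{s→∞} s·G(s).
deg(num) = 0, deg(den) = 1, relative degree = 1, so s·G(s) → (leading num)/(leading den) = 4/1 = 4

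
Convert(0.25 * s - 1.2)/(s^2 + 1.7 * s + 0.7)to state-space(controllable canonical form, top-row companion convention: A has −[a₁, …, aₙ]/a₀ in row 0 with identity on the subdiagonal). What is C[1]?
Reachable canonical form: C = numerator coefficients (right-aligned, zero-padded to length n).
num = 0.25*s - 1.2, C = [[0.25, -1.2]].
C[1] = -1.2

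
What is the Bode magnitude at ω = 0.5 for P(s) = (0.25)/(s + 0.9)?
Substitute s = j*0.5: P(j0.5) = 0.212264 - 0.117925j.
|P(j0.5)| = sqrt(Re² + Im²) = 0.2428.
20*log₁₀(0.2428) = -12.29 dB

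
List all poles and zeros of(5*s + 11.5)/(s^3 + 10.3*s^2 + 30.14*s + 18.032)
Set denominator = 0: s^3 + 10.3*s^2 + 30.14*s + 18.032 = (s + 0.8)(s + 4.9)(s + 4.6) = 0 → Poles: -0.8, -4.6, -4.9
Set numerator = 0: 5*s + 11.5 = 0 → Zeros: -2.3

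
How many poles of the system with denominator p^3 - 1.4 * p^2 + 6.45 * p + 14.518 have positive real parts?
p^3 - 1.4*p^2 + 6.45*p + 14.518 = (p + 1.4)(p^2 - 2.8*p + 10.37). Poles: -1.4, 1.4 + 2.9j, 1.4 - 2.9j. RHP poles (Re>0): 2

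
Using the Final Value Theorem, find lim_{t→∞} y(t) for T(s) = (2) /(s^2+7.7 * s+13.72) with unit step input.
FVT: lim_{t→∞} y(t) = lim_{s→0} s*Y(s) where Y(s) = T(s)/s.
= lim_{s→0} T(s) = T(0) = num(0)/den(0) = 2/13.72 = 0.1458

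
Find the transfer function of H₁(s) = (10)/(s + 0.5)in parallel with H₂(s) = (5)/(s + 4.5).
Parallel: H = H₁ + H₂ = (n₁·d₂ + n₂·d₁)/(d₁·d₂).
n₁·d₂ = 10*s + 45. n₂·d₁ = 5*s + 2.5. Sum = 15*s + 47.5. d₁·d₂ = s^2 + 5*s + 2.25.
H(s) = (15*s + 47.5)/(s^2 + 5*s + 2.25)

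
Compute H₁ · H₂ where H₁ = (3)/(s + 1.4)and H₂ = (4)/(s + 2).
Series: H = H₁ · H₂ = (n₁·n₂)/(d₁·d₂).
Num: n₁·n₂ = 12. Den: d₁·d₂ = s^2 + 3.4*s + 2.8.
H(s) = (12)/(s^2 + 3.4*s + 2.8)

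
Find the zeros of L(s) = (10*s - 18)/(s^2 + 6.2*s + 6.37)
Set numerator = 0: 10*s - 18 = 0 → Zeros: 1.8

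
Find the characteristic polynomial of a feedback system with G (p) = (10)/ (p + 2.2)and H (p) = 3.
Characteristic poly = G_den * H_den + G_num * H_num = (p + 2.2) + (30) = p + 32.2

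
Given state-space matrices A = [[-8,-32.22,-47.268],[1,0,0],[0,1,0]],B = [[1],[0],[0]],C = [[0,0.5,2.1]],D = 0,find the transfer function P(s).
P(s) = C(sI - A)⁻¹B + D.
Characteristic polynomial det(sI - A) = s^3 + 8*s^2 + 32.22*s + 47.268.
Numerator from C·adj(sI-A)·B + D·det(sI-A) = 0.5*s + 2.1.
P(s) = (0.5*s + 2.1)/(s^3 + 8*s^2 + 32.22*s + 47.268)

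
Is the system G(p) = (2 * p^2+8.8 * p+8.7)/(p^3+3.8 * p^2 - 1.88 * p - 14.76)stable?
Denominator: p^3 + 3.8*p^2 - 1.88*p - 14.76 = (p - 1.8)(p^2 + 5.6*p + 8.2). Poles: -2.8 + 0.6j, -2.8 - 0.6j, 1.8. All Re(p)<0: No (unstable)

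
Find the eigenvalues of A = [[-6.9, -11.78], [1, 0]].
Eigenvalues solve det(λI - A) = 0.
Characteristic polynomial: λ^2 + 6.9*λ + 11.78 = 0.
Factor: (λ + 3.8)(λ + 3.1) = 0.
Roots: -3.1, -3.8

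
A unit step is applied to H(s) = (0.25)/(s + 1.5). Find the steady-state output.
FVT: lim_{t→∞} y(t) = lim_{s→0} s*Y(s) where Y(s) = H(s)/s.
= lim_{s→0} H(s) = H(0) = num(0)/den(0) = 0.25/1.5 = 0.1667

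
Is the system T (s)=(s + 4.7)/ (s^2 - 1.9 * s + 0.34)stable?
Denominator: s^2 - 1.9*s + 0.34 = (s - 1.7)(s - 0.2). Poles: 0.2, 1.7. All Re(p)<0: No (unstable)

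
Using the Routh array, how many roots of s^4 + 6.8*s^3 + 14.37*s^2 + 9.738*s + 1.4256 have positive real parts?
Routh array:
s^4: [1, 14.37, 1.4256]; s^3: [6.8, 9.738]; s^2: [12.9379, 1.4256]; s^1: [8.98872]; s^0: [1.4256]
First column: [1, 6.8, 12.9379, 8.98872, 1.4256]. Sign changes = RHP roots = 0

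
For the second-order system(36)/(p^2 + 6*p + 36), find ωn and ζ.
Standard form: ωn²/(p²+2ζωn·p+ωn²).
const=36=ωn² → ωn=6, p coeff=6=2ζωn → ζ=0.5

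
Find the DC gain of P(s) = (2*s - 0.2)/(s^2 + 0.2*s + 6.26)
DC gain = P(0) = num(0)/den(0) = -0.2/6.26 = -0.03195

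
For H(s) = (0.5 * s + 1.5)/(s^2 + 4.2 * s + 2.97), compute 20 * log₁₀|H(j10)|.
Substitute s = j*10: H(j10) = 0.00576581 - 0.0490347j.
|H(j10)| = sqrt(Re² + Im²) = 0.04937.
20*log₁₀(0.04937) = -26.13 dB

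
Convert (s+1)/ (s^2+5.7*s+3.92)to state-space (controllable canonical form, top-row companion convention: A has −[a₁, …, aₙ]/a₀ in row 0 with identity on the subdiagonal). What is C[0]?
Reachable canonical form: C = numerator coefficients (right-aligned, zero-padded to length n).
num = s + 1, C = [[1, 1]].
C[0] = 1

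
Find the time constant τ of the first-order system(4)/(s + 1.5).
First-order system: τ = -1/pole. Pole = -1.5. τ = -1/(-1.5) = 0.6667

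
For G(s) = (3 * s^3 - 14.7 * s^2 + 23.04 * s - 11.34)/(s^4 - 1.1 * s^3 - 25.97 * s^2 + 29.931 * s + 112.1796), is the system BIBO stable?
Denominator: s^4 - 1.1*s^3 - 25.97*s^2 + 29.931*s + 112.1796 = (s - 3.6)(s - 3.9)(s + 1.7)(s + 4.7). Poles: -1.7, -4.7, 3.6, 3.9. All Re(p)<0: No (unstable)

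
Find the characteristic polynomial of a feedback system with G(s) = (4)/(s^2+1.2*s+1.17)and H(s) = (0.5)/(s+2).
Characteristic poly = G_den * H_den + G_num * H_num = (s^3 + 3.2*s^2 + 3.57*s + 2.34) + (2) = s^3 + 3.2*s^2 + 3.57*s + 4.34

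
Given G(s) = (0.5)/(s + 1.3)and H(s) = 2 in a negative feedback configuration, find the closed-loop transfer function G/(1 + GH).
Closed-loop T = G/(1+GH).
Numerator: G_num * H_den = 0.5.
Denominator: G_den * H_den + G_num * H_num = (s + 1.3) + (1) = s + 2.3.
T(s) = (0.5)/(s + 2.3)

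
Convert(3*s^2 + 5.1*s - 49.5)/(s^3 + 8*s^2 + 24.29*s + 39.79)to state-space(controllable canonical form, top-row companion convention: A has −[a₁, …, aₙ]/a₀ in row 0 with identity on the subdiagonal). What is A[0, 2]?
Reachable canonical form for den = s^3 + 8*s^2 + 24.29*s + 39.79: top row of A = -[a₁,a₂,...,aₙ]/a₀, ones on the subdiagonal, zeros elsewhere.
A = [[-8, -24.29, -39.79], [1, 0, 0], [0, 1, 0]].
A[0,2] = -39.79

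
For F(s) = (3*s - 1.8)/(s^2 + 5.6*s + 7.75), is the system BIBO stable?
Denominator: s^2 + 5.6*s + 7.75 = (s + 3.1)(s + 2.5). Poles: -2.5, -3.1. All Re(p)<0: Yes (stable)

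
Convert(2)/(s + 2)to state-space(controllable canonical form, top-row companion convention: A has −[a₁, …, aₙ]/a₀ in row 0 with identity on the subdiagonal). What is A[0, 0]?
Reachable canonical form for den = s + 2: top row of A = -[a₁,a₂,...,aₙ]/a₀, ones on the subdiagonal, zeros elsewhere.
A = [[-2]].
A[0,0] = -2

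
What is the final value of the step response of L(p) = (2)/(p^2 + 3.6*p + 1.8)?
FVT: lim_{t→∞} y(t) = lim_{p→0} p*Y(p) where Y(p) = L(p)/p.
= lim_{p→0} L(p) = L(0) = num(0)/den(0) = 2/1.8 = 1.111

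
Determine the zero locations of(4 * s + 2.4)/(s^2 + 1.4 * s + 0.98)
Set numerator = 0: 4*s + 2.4 = 0 → Zeros: -0.6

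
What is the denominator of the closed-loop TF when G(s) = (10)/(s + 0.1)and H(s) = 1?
Characteristic poly = G_den * H_den + G_num * H_num = (s + 0.1) + (10) = s + 10.1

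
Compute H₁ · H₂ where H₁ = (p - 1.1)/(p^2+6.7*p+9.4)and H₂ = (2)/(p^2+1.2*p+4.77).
Series: H = H₁ · H₂ = (n₁·n₂)/(d₁·d₂).
Num: n₁·n₂ = 2*p - 2.2. Den: d₁·d₂ = p^4 + 7.9*p^3 + 22.21*p^2 + 43.239*p + 44.838.
H(p) = (2*p - 2.2)/(p^4 + 7.9*p^3 + 22.21*p^2 + 43.239*p + 44.838)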